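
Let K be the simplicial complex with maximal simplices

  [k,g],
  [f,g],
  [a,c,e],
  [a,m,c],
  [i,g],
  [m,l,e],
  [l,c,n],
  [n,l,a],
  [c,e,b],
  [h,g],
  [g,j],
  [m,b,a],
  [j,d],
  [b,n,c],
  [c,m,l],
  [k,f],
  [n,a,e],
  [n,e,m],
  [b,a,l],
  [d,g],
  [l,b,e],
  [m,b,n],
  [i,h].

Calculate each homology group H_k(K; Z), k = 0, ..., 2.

H_0 ≅ Z^2,  H_1 ≅ Z^5,  H_2 ≅ Z.

Take the total order a < b < c < d < e < f < g < h < i < j < k < l < m < n on the vertex set. Then K (dimension 2) consists of the simplices:

  0-simplices (14): a, b, c, d, e, f, g, h, i, j, k, l, m, n
  1-simplices (30): ab, ac, ae, al, am, an, bc, be, bl, bm, bn, ce, cl, cm, cn, dg, dj, el, em, en, fg, fk, gh, gi, gj, gk, hi, lm, ln, mn
  2-simplices (14): abl, abm, ace, acm, aen, aln, bce, bcn, bel, bmn, clm, cln, elm, emn

so the chain groups are C_0 ≅ Z^14, C_1 ≅ Z^30, C_2 ≅ Z^14.

Boundary ∂_1: C_1 → C_0 is given by ∂[p,q] = [q] − [p].
This gives a 14×30 integer matrix of rank 12; reducing to Smith normal form yields diagonal entries (1,1,1,1,1,1,1,1,1,1,1,1).

The boundary map ∂_2: C_2 → C_1 acts by ∂[p,q,r] = [q,r] − [p,r] + [p,q]. For instance
  ∂abm = bm − am + ab,
  ∂bmn = mn − bn + bm.
The resulting 30×14 matrix has rank 13, and its Smith normal form has invariant factors (1,1,1,1,1,1,1,1,1,1,1,1,1).

Now H_k = ker ∂_k / im ∂_{k+1}, so:

  H_0: rank C_0 − rank ∂_1 = 14 − 12 = 2, and the invariant factors of ∂_1 are all 1, so H_0 = Z^2.
  H_1: rank ker ∂_1 − rank ∂_2 = (30 − 12) − 13 = 5, and the invariant factors of ∂_2 are all 1, so H_1 = Z^5.
  H_2: rank ker ∂_2 − rank ∂_3 = (14 − 13) − 0 = 1, and there is no ∂_3, so H_2 = Z.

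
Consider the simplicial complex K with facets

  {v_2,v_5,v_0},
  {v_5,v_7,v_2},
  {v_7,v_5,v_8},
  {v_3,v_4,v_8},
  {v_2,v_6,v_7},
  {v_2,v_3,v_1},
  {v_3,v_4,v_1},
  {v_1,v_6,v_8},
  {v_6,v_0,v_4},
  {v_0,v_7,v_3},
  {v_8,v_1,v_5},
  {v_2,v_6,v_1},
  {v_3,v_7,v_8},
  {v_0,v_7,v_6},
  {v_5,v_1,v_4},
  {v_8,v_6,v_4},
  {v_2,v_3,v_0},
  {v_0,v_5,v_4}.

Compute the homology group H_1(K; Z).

H_1 = Z ⊕ Z/2.

We work with the vertex ordering v_0 < v_1 < v_2 < v_3 < v_4 < v_5 < v_6 < v_7 < v_8. The simplices of K, each written with vertices in increasing order, are:

  0-simplices (9): [v_0], [v_1], [v_2], [v_3], [v_4], [v_5], [v_6], [v_7], [v_8]
  1-simplices (27): (27 of them)
  2-simplices (18): (18 of them)

giving chain groups C_0 ≅ Z^9, C_1 ≅ Z^27, C_2 ≅ Z^18.

The boundary map ∂_1: C_1 → C_0 sends each edge [p,q] (with p < q) to q − p. For instance
  ∂[v_0,v_2] = [v_2] − [v_0].
The 9×27 boundary matrix has rank 8 and Smith normal form diag(1,1,1,1,1,1,1,1).

Boundary ∂_2: C_2 → C_1 sends each 2-simplex [p,q,r] to [q,r] − [p,r] + [p,q]. For instance
  ∂[v_3,v_4,v_8] = [v_4,v_8] − [v_3,v_8] + [v_3,v_4],
  ∂[v_1,v_5,v_8] = [v_5,v_8] − [v_1,v_8] + [v_1,v_5].
The 27×18 boundary matrix has rank 18 and Smith normal form diag(1,1,1,1,1,1,1,1,1,1,1,1,1,1,1,1,1,2).

Computing H_k = (kernel of ∂_k) / (image of ∂_{k+1}):

  H_1: rank ker ∂_1 − rank ∂_2 = (27 − 8) − 18 = 1, and ∂_2 has invariant factor 2 > 1, so H_1 ≅ Z ⊕ Z/2.

(K is a triangulation of the Klein bottle.)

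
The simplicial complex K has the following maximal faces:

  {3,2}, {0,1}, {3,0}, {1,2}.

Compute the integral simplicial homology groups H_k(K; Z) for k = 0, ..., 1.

H_0 ≅ Z,  H_1 ≅ Z.

Fix the vertex order 0 < 1 < 2 < 3 and write every simplex with vertices in increasing order. Then dim K = 1 and the simplices of K are:

  0-simplices (4): [0], [1], [2], [3]
  1-simplices (4): [0,1], [0,3], [1,2], [2,3]

Hence C_0 ≅ Z^4, C_1 ≅ Z^4.

∂_1: C_1 → C_0 sends each edge [p,q] (with p < q) to q − p.
The resulting 4×4 matrix has rank 3, and its Smith normal form has invariant factors (1,1,1).

Now H_k = ker ∂_k / im ∂_{k+1}, so:

  H_0: rank C_0 − rank ∂_1 = 4 − 3 = 1, and the invariant factors of ∂_1 are all 1, so H_0 = Z.
  H_1: rank ker ∂_1 − rank ∂_2 = (4 − 3) − 0 = 1, and there is no ∂_2, so H_1 = Z.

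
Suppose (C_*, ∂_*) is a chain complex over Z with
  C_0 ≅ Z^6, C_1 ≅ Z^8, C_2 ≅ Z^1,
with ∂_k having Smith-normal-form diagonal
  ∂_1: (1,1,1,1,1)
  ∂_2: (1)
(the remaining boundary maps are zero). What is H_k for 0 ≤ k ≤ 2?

H_0 ≅ Z,  H_1 ≅ Z^2,  H_2 = 0.

H_0: b_0 = 6 − 0 − 5 = 1; torsion from ∂_1 factors > 1: none. So H_0 ≅ Z.
H_1: b_1 = 8 − 5 − 1 = 2; torsion from ∂_2 factors > 1: none. So H_1 ≅ Z^2.
H_2: b_2 = 1 − 1 − 0 = 0; torsion from ∂_3 factors > 1: none. So H_2 ≅ 0.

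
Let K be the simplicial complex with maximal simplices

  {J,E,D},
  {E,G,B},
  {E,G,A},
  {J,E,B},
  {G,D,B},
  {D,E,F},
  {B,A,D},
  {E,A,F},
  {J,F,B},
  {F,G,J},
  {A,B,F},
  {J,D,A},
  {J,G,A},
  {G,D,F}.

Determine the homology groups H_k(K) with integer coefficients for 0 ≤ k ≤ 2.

H_0 ≅ Z,  H_1 ≅ Z^2,  H_2 ≅ Z.

Fix the vertex order A < B < D < E < F < G < J and write every simplex with vertices in increasing order. Then dim K = 2 and the simplices of K are:

  0-simplices (7): A, B, D, E, F, G, J
  1-simplices (21): AB, AD, AE, AF, AG, AJ, BD, BE, BF, BG, BJ, DE, DF, DG, DJ, EF, EG, EJ, FG, FJ, GJ
  2-simplices (14): ABD, ABF, ADJ, AEF, AEG, AGJ, BDG, BEG, BEJ, BFJ, DEF, DEJ, DFG, FGJ

so the chain groups are C_0 ≅ Z^7, C_1 ≅ Z^21, C_2 ≅ Z^14.

∂_1: C_1 → C_0 sends each edge [p,q] (with p < q) to q − p. For instance
  ∂AB = B − A.
The 7×21 boundary matrix has rank 6 and Smith normal form diag(1,1,1,1,1,1).

Boundary ∂_2: C_2 → C_1 sends each 2-simplex [p,q,r] to [q,r] − [p,r] + [p,q]. For instance
  ∂BEJ = EJ − BJ + BE,
  ∂ABF = BF − AF + AB.
This gives a 21×14 integer matrix of rank 13; reducing to Smith normal form yields diagonal entries (1,1,1,1,1,1,1,1,1,1,1,1,1).

From H_k ≅ ker(∂_k) / im(∂_{k+1}) we obtain:

  H_0: rank C_0 − rank ∂_1 = 7 − 6 = 1, and the invariant factors of ∂_1 are all 1, so H_0 ≅ Z.
  H_1: rank ker ∂_1 − rank ∂_2 = (21 − 6) − 13 = 2, and the invariant factors of ∂_2 are all 1, so H_1 ≅ Z^2.
  H_2: rank ker ∂_2 − rank ∂_3 = (14 − 13) − 0 = 1, and there is no ∂_3, so H_2 ≅ Z.

(K is a triangulation of the torus T^2.)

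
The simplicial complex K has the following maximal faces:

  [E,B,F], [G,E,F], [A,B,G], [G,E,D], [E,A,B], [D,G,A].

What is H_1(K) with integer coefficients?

H_1 ≅ Z.

Fix the vertex order A < B < D < E < F < G and write every simplex with vertices in increasing order. Then dim K = 2 and the simplices of K are:

  0-simplices (6): A, B, D, E, F, G
  1-simplices (12): AB, AD, AE, AG, BE, BF, BG, DE, DG, EF, EG, FG
  2-simplices (6): ABE, ABG, ADG, BEF, DEG, EFG

giving chain groups C_0 ≅ Z^6, C_1 ≅ Z^12, C_2 ≅ Z^6.

The boundary map ∂_1: C_1 → C_0 maps an edge to its endpoints' difference, ∂[p,q] = q − p. For instance
  ∂BE = E − B.
The resulting 6×12 matrix has rank 5, and its Smith normal form has invariant factors (1,1,1,1,1).

The boundary map ∂_2: C_2 → C_1 maps a triangle to the signed sum of its edges. For instance
  ∂EFG = FG − EG + EF,
  ∂ABG = BG − AG + AB.
As a 12×6 matrix over Z this has rank 6, with invariant factors (1,1,1,1,1,1).

Now H_k = ker ∂_k / im ∂_{k+1}, so:

  H_1: rank ker ∂_1 − rank ∂_2 = (12 − 5) − 6 = 1, and the invariant factors of ∂_2 are all 1, so H_1 = Z.

(K is a triangulation of the cylinder S^1 x I.)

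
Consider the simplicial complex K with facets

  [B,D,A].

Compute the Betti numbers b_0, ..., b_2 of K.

We work with the vertex ordering A < B < D. The simplices of K, each written with vertices in increasing order, are:

  0-simplices (3): A, B, D
  1-simplices (3): AB, AD, BD
  2-simplices (1): ABD

giving chain groups C_0 ≅ Z^3, C_1 ≅ Z^3, C_2 ≅ Z^1.

∂_1: C_1 → C_0 is given by ∂[p,q] = [q] − [p]. For instance
  ∂AB = B − A.
This gives a 3×3 integer matrix of rank 2; reducing to Smith normal form yields diagonal entries (1,1).

Boundary ∂_2: C_2 → C_1 acts by ∂[p,q,r] = [q,r] − [p,r] + [p,q]. For instance
  ∂ABD = BD − AD + AB.
The 3×1 boundary matrix has rank 1 and Smith normal form diag(1).

Now H_k = ker ∂_k / im ∂_{k+1}, so:

  H_0: rank C_0 − rank ∂_1 = 3 − 2 = 1, and the invariant factors of ∂_1 are all 1, so H_0 ≅ Z.
  H_1: rank ker ∂_1 − rank ∂_2 = (3 − 2) − 1 = 0, and the invariant factors of ∂_2 are all 1, so H_1 ≅ 0.
  H_2: rank ker ∂_2 − rank ∂_3 = (1 − 1) − 0 = 0, and there is no ∂_3, so H_2 ≅ 0.

As a check, the Euler characteristic is 3 − 3 + 1 = 1, which agrees with 1 − 0 + 0 = 1.
(K is a triangulation of the 2-simplex.)

Hence the Betti numbers are b_0 = 1, b_1 = 0, b_2 = 0.

b_0 = 1, b_1 = 0, b_2 = 0.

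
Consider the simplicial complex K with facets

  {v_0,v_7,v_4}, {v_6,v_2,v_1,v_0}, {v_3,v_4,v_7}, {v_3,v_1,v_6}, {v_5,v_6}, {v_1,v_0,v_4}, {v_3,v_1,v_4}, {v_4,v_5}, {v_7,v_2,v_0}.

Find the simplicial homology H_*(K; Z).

Order the vertices as v_0 < v_1 < v_2 < v_3 < v_4 < v_5 < v_6 < v_7. Listing each simplex with vertices in this order, K has dimension 3 with simplices:

  0-simplices (8): [v_0], [v_1], [v_2], [v_3], [v_4], [v_5], [v_6], [v_7]
  1-simplices (17): (17 of them)
  2-simplices (10): [v_0,v_1,v_2], [v_0,v_1,v_4], [v_0,v_1,v_6], [v_0,v_2,v_6], [v_0,v_2,v_7], [v_0,v_4,v_7], [v_1,v_2,v_6], [v_1,v_3,v_4], [v_1,v_3,v_6], [v_3,v_4,v_7]
  3-simplices (1): [v_0,v_1,v_2,v_6]

Hence C_0 ≅ Z^8, C_1 ≅ Z^17, C_2 ≅ Z^10, C_3 ≅ Z^1.

∂_1: C_1 → C_0 sends each edge [p,q] (with p < q) to q − p.
The 8×17 boundary matrix has rank 7 and Smith normal form diag(1,1,1,1,1,1,1).

Boundary ∂_2: C_2 → C_1 maps a triangle to the signed sum of its edges. For instance
  ∂[v_0,v_1,v_6] = [v_1,v_6] − [v_0,v_6] + [v_0,v_1],
  ∂[v_3,v_4,v_7] = [v_4,v_7] − [v_3,v_7] + [v_3,v_4].
This gives a 17×10 integer matrix of rank 9; reducing to Smith normal form yields diagonal entries (1,1,1,1,1,1,1,1,1).

∂_3: C_3 → C_2 sends each 3-simplex σ to the alternating sum Σ_i (−1)^i (σ with its i-th vertex removed). For instance
  ∂[v_0,v_1,v_2,v_6] = [v_1,v_2,v_6] − [v_0,v_2,v_6] + [v_0,v_1,v_6] − [v_0,v_1,v_2].
This gives a 10×1 integer matrix of rank 1; reducing to Smith normal form yields diagonal entries (1).

From H_k ≅ ker(∂_k) / im(∂_{k+1}) we obtain:

  H_0: rank C_0 − rank ∂_1 = 8 − 7 = 1, and the invariant factors of ∂_1 are all 1, so H_0 ≅ Z.
  H_1: rank ker ∂_1 − rank ∂_2 = (17 − 7) − 9 = 1, and the invariant factors of ∂_2 are all 1, so H_1 ≅ Z.
  H_2: rank ker ∂_2 − rank ∂_3 = (10 − 9) − 1 = 0, and the invariant factors of ∂_3 are all 1, so H_2 ≅ 0.
  H_3: rank ker ∂_3 − rank ∂_4 = (1 − 1) − 0 = 0, and there is no ∂_4, so H_3 ≅ 0.

H_0 = Z,  H_1 = Z,  H_2 = 0,  H_3 = 0.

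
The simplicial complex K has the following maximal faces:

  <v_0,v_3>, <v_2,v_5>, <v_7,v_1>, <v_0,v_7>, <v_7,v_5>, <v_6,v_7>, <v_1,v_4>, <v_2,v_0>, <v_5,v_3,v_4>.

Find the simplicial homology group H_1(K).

H_1 ≅ Z^3.

We work with the vertex ordering v_0 < v_1 < v_2 < v_3 < v_4 < v_5 < v_6 < v_7. The simplices of K, each written with vertices in increasing order, are:

  0-simplices (8): [v_0], [v_1], [v_2], [v_3], [v_4], [v_5], [v_6], [v_7]
  1-simplices (11): [v_0,v_2], [v_0,v_3], [v_0,v_7], [v_1,v_4], [v_1,v_7], [v_2,v_5], [v_3,v_4], [v_3,v_5], [v_4,v_5], [v_5,v_7], [v_6,v_7]
  2-simplices (1): [v_3,v_4,v_5]

Hence C_0 ≅ Z^8, C_1 ≅ Z^11, C_2 ≅ Z^1.

∂_1: C_1 → C_0 is given by ∂[p,q] = [q] − [p]. For instance
  ∂[v_0,v_3] = [v_3] − [v_0].
The 8×11 boundary matrix has rank 7 and Smith normal form diag(1,1,1,1,1,1,1).

The boundary map ∂_2: C_2 → C_1 acts by ∂[p,q,r] = [q,r] − [p,r] + [p,q]. For instance
  ∂[v_3,v_4,v_5] = [v_4,v_5] − [v_3,v_5] + [v_3,v_4].
The resulting 11×1 matrix has rank 1, and its Smith normal form has invariant factors (1).

Now H_k = ker ∂_k / im ∂_{k+1}, so:

  H_1: rank ker ∂_1 − rank ∂_2 = (11 − 7) − 1 = 3, and the invariant factors of ∂_2 are all 1, so H_1 = Z^3.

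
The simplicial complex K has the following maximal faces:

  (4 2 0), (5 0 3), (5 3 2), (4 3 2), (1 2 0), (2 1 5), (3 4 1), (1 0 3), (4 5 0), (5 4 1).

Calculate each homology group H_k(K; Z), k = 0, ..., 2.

Order the vertices as 0 < 1 < 2 < 3 < 4 < 5. Listing each simplex with vertices in this order, K has dimension 2 with simplices:

  0-simplices (6): [0], [1], [2], [3], [4], [5]
  1-simplices (15): [0,1], [0,2], [0,3], [0,4], [0,5], [1,2], [1,3], [1,4], [1,5], [2,3], [2,4], [2,5], [3,4], [3,5], [4,5]
  2-simplices (10): [0,1,2], [0,1,3], [0,2,4], [0,3,5], [0,4,5], [1,2,5], [1,3,4], [1,4,5], [2,3,4], [2,3,5]

Hence C_0 ≅ Z^6, C_1 ≅ Z^15, C_2 ≅ Z^10.

Boundary ∂_1: C_1 → C_0 is given by ∂[p,q] = [q] − [p].
The resulting 6×15 matrix has rank 5, and its Smith normal form has invariant factors (1,1,1,1,1).

The boundary map ∂_2: C_2 → C_1 acts by ∂[p,q,r] = [q,r] − [p,r] + [p,q]. For instance
  ∂[2,3,4] = [3,4] − [2,4] + [2,3],
  ∂[0,3,5] = [3,5] − [0,5] + [0,3].
This gives a 15×10 integer matrix of rank 10; reducing to Smith normal form yields diagonal entries (1,1,1,1,1,1,1,1,1,2).

Reading off H_k = ker ∂_k / im ∂_{k+1}:

  H_0: rank C_0 − rank ∂_1 = 6 − 5 = 1, and the invariant factors of ∂_1 are all 1, so H_0 ≅ Z.
  H_1: rank ker ∂_1 − rank ∂_2 = (15 − 5) − 10 = 0, and ∂_2 has invariant factor 2 > 1, so H_1 ≅ Z_2.
  H_2: rank ker ∂_2 − rank ∂_3 = (10 − 10) − 0 = 0, and there is no ∂_3, so H_2 ≅ 0.

(K is a triangulation of the real projective plane RP^2.)

H_0 = Z,  H_1 = Z_2,  H_2 = 0.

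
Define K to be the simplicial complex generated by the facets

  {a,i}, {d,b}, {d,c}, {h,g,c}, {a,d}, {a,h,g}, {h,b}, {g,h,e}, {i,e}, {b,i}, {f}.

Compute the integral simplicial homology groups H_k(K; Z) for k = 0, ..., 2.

H_0 ≅ Z^2,  H_1 ≅ Z^4,  H_2 = 0.

Order the vertices as a < b < c < d < e < f < g < h < i. Listing each simplex with vertices in this order, K has dimension 2 with simplices:

  0-simplices (9): a, b, c, d, e, f, g, h, i
  1-simplices (14): ad, ag, ah, ai, bd, bh, bi, cd, cg, ch, eg, eh, ei, gh
  2-simplices (3): agh, cgh, egh

giving chain groups C_0 ≅ Z^9, C_1 ≅ Z^14, C_2 ≅ Z^3.

Boundary ∂_1: C_1 → C_0 maps an edge to its endpoints' difference, ∂[p,q] = q − p. For instance
  ∂ei = i − e.
As a 9×14 matrix over Z this has rank 7, with invariant factors (1,1,1,1,1,1,1).

Boundary ∂_2: C_2 → C_1 sends each 2-simplex [p,q,r] to [q,r] − [p,r] + [p,q]. For instance
  ∂agh = gh − ah + ag,
  ∂egh = gh − eh + eg.
The 14×3 boundary matrix has rank 3 and Smith normal form diag(1,1,1).

From H_k ≅ ker(∂_k) / im(∂_{k+1}) we obtain:

  H_0: rank C_0 − rank ∂_1 = 9 − 7 = 2, and the invariant factors of ∂_1 are all 1, so H_0 = Z^2.
  H_1: rank ker ∂_1 − rank ∂_2 = (14 − 7) − 3 = 4, and the invariant factors of ∂_2 are all 1, so H_1 = Z^4.
  H_2: rank ker ∂_2 − rank ∂_3 = (3 − 3) − 0 = 0, and there is no ∂_3, so H_2 = 0.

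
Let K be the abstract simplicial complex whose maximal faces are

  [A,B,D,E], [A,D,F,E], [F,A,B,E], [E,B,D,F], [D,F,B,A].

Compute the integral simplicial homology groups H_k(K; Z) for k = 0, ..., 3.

H_0 = Z,  H_1 = 0,  H_2 = 0,  H_3 = Z.

Fix the vertex order A < B < D < E < F and write every simplex with vertices in increasing order. Then dim K = 3 and the simplices of K are:

  0-simplices (5): A, B, D, E, F
  1-simplices (10): AB, AD, AE, AF, BD, BE, BF, DE, DF, EF
  2-simplices (10): ABD, ABE, ABF, ADE, ADF, AEF, BDE, BDF, BEF, DEF
  3-simplices (5): ABDE, ABDF, ABEF, ADEF, BDEF

so the chain groups are C_0 ≅ Z^5, C_1 ≅ Z^10, C_2 ≅ Z^10, C_3 ≅ Z^5.

Boundary ∂_1: C_1 → C_0 is given by ∂[p,q] = [q] − [p].
The resulting 5×10 matrix has rank 4, and its Smith normal form has invariant factors (1,1,1,1).

Boundary ∂_2: C_2 → C_1 acts by ∂[p,q,r] = [q,r] − [p,r] + [p,q]. For instance
  ∂ABE = BE − AE + AB,
  ∂ADF = DF − AF + AD.
This gives a 10×10 integer matrix of rank 6; reducing to Smith normal form yields diagonal entries (1,1,1,1,1,1).

The boundary map ∂_3: C_3 → C_2 sends each 3-simplex σ to the alternating sum Σ_i (−1)^i (σ with its i-th vertex removed). For instance
  ∂ABEF = BEF − AEF + ABF − ABE,
  ∂BDEF = DEF − BEF + BDF − BDE.
As a 10×5 matrix over Z this has rank 4, with invariant factors (1,1,1,1).

Now H_k = ker ∂_k / im ∂_{k+1}, so:

  H_0: rank C_0 − rank ∂_1 = 5 − 4 = 1, and the invariant factors of ∂_1 are all 1, so H_0 ≅ Z.
  H_1: rank ker ∂_1 − rank ∂_2 = (10 − 4) − 6 = 0, and the invariant factors of ∂_2 are all 1, so H_1 ≅ 0.
  H_2: rank ker ∂_2 − rank ∂_3 = (10 − 6) − 4 = 0, and the invariant factors of ∂_3 are all 1, so H_2 ≅ 0.
  H_3: rank ker ∂_3 − rank ∂_4 = (5 − 4) − 0 = 1, and there is no ∂_4, so H_3 ≅ Z.

As a check, the Euler characteristic is 5 − 10 + 10 − 5 = 0, which agrees with 1 − 0 + 0 − 1 = 0.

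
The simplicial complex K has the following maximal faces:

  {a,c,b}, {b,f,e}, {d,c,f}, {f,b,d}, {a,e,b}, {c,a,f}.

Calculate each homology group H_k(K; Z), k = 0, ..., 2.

K has 6 vertices, 12 edges, 6 triangles.
rank ∂_0 = 0, rank ∂_1 = 5 ⇒ b_0 = 6 − 0 − 5 = 1; all invariant factors of ∂_1 are 1 so no torsion. So H_0 ≅ Z.
rank ∂_1 = 5, rank ∂_2 = 6 ⇒ b_1 = 12 − 5 − 6 = 1; all invariant factors of ∂_2 are 1 so no torsion. So H_1 ≅ Z.
rank ∂_2 = 6, rank ∂_3 = 0 ⇒ b_2 = 6 − 6 − 0 = 0. So H_2 ≅ 0.

H_0 ≅ Z,  H_1 ≅ Z,  H_2 = 0.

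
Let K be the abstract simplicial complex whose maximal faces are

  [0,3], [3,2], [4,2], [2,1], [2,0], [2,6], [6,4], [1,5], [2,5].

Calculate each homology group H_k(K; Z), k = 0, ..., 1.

H_0 ≅ Z,  H_1 ≅ Z^3.

Take the total order 0 < 1 < 2 < 3 < 4 < 5 < 6 on the vertex set. Then K (dimension 1) consists of the simplices:

  0-simplices (7): [0], [1], [2], [3], [4], [5], [6]
  1-simplices (9): [0,2], [0,3], [1,2], [1,5], [2,3], [2,4], [2,5], [2,6], [4,6]

so the chain groups are C_0 ≅ Z^7, C_1 ≅ Z^9.

Boundary ∂_1: C_1 → C_0 sends each edge [p,q] (with p < q) to q − p.
The resulting 7×9 matrix has rank 6, and its Smith normal form has invariant factors (1,1,1,1,1,1).

Computing H_k = (kernel of ∂_k) / (image of ∂_{k+1}):

  H_0: rank C_0 − rank ∂_1 = 7 − 6 = 1, and the invariant factors of ∂_1 are all 1, so H_0 = Z.
  H_1: rank ker ∂_1 − rank ∂_2 = (9 − 6) − 0 = 3, and there is no ∂_2, so H_1 = Z^3.

As a check, the Euler characteristic is 7 − 9 = -2, which agrees with 1 − 3 = -2.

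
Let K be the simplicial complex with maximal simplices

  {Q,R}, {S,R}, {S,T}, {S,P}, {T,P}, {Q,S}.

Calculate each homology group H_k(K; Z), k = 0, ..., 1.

Fix the vertex order P < Q < R < S < T and write every simplex with vertices in increasing order. Then dim K = 1 and the simplices of K are:

  0-simplices (5): P, Q, R, S, T
  1-simplices (6): PS, PT, QR, QS, RS, ST

giving chain groups C_0 ≅ Z^5, C_1 ≅ Z^6.

The boundary map ∂_1: C_1 → C_0 sends each edge [p,q] (with p < q) to q − p. For instance
  ∂PT = T − P.
As a 5×6 matrix over Z this has rank 4, with invariant factors (1,1,1,1).

Now H_k = ker ∂_k / im ∂_{k+1}, so:

  H_0: rank C_0 − rank ∂_1 = 5 − 4 = 1, and the invariant factors of ∂_1 are all 1, so H_0 ≅ Z.
  H_1: rank ker ∂_1 − rank ∂_2 = (6 − 4) − 0 = 2, and there is no ∂_2, so H_1 ≅ Z^2.

(K is a triangulation of a wedge of 2 circles.)

H_0 = Z,  H_1 = Z^2.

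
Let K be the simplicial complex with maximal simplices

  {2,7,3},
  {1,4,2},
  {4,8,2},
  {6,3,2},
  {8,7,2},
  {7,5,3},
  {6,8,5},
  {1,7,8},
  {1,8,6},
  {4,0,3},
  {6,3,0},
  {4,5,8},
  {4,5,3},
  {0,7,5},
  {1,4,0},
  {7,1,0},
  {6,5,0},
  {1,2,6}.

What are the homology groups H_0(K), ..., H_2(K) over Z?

Order the vertices as 0 < 1 < 2 < 3 < 4 < 5 < 6 < 7 < 8. Listing each simplex with vertices in this order, K has dimension 2 with simplices:

  0-simplices (9): [0], [1], [2], [3], [4], [5], [6], [7], [8]
  1-simplices (27): (27 of them)
  2-simplices (18): [0,1,4], [0,1,7], [0,3,4], [0,3,6], [0,5,6], [0,5,7], [1,2,4], [1,2,6], [1,6,8], [1,7,8], [2,3,6], [2,3,7], [2,4,8], [2,7,8], [3,4,5], [3,5,7], [4,5,8], [5,6,8]

Hence C_0 ≅ Z^9, C_1 ≅ Z^27, C_2 ≅ Z^18.

The boundary map ∂_1: C_1 → C_0 is given by ∂[p,q] = [q] − [p].
As a 9×27 matrix over Z this has rank 8, with invariant factors (1,1,1,1,1,1,1,1).

The boundary map ∂_2: C_2 → C_1 sends each 2-simplex [p,q,r] to [q,r] − [p,r] + [p,q]. For instance
  ∂[2,4,8] = [4,8] − [2,8] + [2,4],
  ∂[0,5,6] = [5,6] − [0,6] + [0,5].
As a 27×18 matrix over Z this has rank 18, with invariant factors (1,1,1,1,1,1,1,1,1,1,1,1,1,1,1,1,1,2).

Reading off H_k = ker ∂_k / im ∂_{k+1}:

  H_0: rank C_0 − rank ∂_1 = 9 − 8 = 1, and the invariant factors of ∂_1 are all 1, so H_0 ≅ Z.
  H_1: rank ker ∂_1 − rank ∂_2 = (27 − 8) − 18 = 1, and ∂_2 has invariant factor 2 > 1, so H_1 ≅ Z ⊕ Z/2.
  H_2: rank ker ∂_2 − rank ∂_3 = (18 − 18) − 0 = 0, and there is no ∂_3, so H_2 ≅ 0.

H_0 = Z,  H_1 = Z ⊕ Z/2,  H_2 = 0.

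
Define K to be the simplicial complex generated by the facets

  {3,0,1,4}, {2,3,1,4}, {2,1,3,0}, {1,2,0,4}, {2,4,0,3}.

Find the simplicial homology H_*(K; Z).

Fix the vertex order 0 < 1 < 2 < 3 < 4 and write every simplex with vertices in increasing order. Then dim K = 3 and the simplices of K are:

  0-simplices (5): [0], [1], [2], [3], [4]
  1-simplices (10): [0,1], [0,2], [0,3], [0,4], [1,2], [1,3], [1,4], [2,3], [2,4], [3,4]
  2-simplices (10): [0,1,2], [0,1,3], [0,1,4], [0,2,3], [0,2,4], [0,3,4], [1,2,3], [1,2,4], [1,3,4], [2,3,4]
  3-simplices (5): [0,1,2,3], [0,1,2,4], [0,1,3,4], [0,2,3,4], [1,2,3,4]

giving chain groups C_0 ≅ Z^5, C_1 ≅ Z^10, C_2 ≅ Z^10, C_3 ≅ Z^5.

The boundary map ∂_1: C_1 → C_0 maps an edge to its endpoints' difference, ∂[p,q] = q − p. For instance
  ∂[1,3] = [3] − [1].
As a 5×10 matrix over Z this has rank 4, with invariant factors (1,1,1,1).

Boundary ∂_2: C_2 → C_1 maps a triangle to the signed sum of its edges. For instance
  ∂[1,2,4] = [2,4] − [1,4] + [1,2],
  ∂[1,3,4] = [3,4] − [1,4] + [1,3].
The resulting 10×10 matrix has rank 6, and its Smith normal form has invariant factors (1,1,1,1,1,1).

The boundary map ∂_3: C_3 → C_2 sends each 3-simplex σ to the alternating sum Σ_i (−1)^i (σ with its i-th vertex removed). For instance
  ∂[0,2,3,4] = [2,3,4] − [0,3,4] + [0,2,4] − [0,2,3],
  ∂[1,2,3,4] = [2,3,4] − [1,3,4] + [1,2,4] − [1,2,3].
This gives a 10×5 integer matrix of rank 4; reducing to Smith normal form yields diagonal entries (1,1,1,1).

Computing H_k = (kernel of ∂_k) / (image of ∂_{k+1}):

  H_0: rank C_0 − rank ∂_1 = 5 − 4 = 1, and the invariant factors of ∂_1 are all 1, so H_0 ≅ Z.
  H_1: rank ker ∂_1 − rank ∂_2 = (10 − 4) − 6 = 0, and the invariant factors of ∂_2 are all 1, so H_1 ≅ 0.
  H_2: rank ker ∂_2 − rank ∂_3 = (10 − 6) − 4 = 0, and the invariant factors of ∂_3 are all 1, so H_2 ≅ 0.
  H_3: rank ker ∂_3 − rank ∂_4 = (5 − 4) − 0 = 1, and there is no ∂_4, so H_3 ≅ Z.

H_0 = Z,  H_1 = 0,  H_2 = 0,  H_3 = Z.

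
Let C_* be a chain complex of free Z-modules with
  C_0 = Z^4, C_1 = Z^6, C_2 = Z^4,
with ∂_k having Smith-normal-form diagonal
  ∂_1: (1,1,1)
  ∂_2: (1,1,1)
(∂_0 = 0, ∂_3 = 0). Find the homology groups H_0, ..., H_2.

H_0 ≅ Z,  H_1 = 0,  H_2 ≅ Z.

H_0: b_0 = 4 − 0 − 3 = 1; torsion from ∂_1 factors > 1: none. So H_0 ≅ Z.
H_1: b_1 = 6 − 3 − 3 = 0; torsion from ∂_2 factors > 1: none. So H_1 ≅ 0.
H_2: b_2 = 4 − 3 − 0 = 1; torsion from ∂_3 factors > 1: none. So H_2 ≅ Z.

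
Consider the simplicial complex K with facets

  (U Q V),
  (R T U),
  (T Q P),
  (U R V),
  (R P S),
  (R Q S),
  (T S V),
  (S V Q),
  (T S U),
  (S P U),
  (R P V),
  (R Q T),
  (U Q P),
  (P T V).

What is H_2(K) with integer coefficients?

H_2 = Z.

We work with the vertex ordering P < Q < R < S < T < U < V. The simplices of K, each written with vertices in increasing order, are:

  0-simplices (7): P, Q, R, S, T, U, V
  1-simplices (21): PQ, PR, PS, PT, PU, PV, QR, QS, QT, QU, QV, RS, RT, RU, RV, ST, SU, SV, TU, TV, UV
  2-simplices (14): PQT, PQU, PRS, PRV, PSU, PTV, QRS, QRT, QSV, QUV, RTU, RUV, STU, STV

Hence C_0 ≅ Z^7, C_1 ≅ Z^21, C_2 ≅ Z^14.

The boundary map ∂_1: C_1 → C_0 is given by ∂[p,q] = [q] − [p]. For instance
  ∂QU = U − Q.
This gives a 7×21 integer matrix of rank 6; reducing to Smith normal form yields diagonal entries (1,1,1,1,1,1).

∂_2: C_2 → C_1 acts by ∂[p,q,r] = [q,r] − [p,r] + [p,q]. For instance
  ∂PTV = TV − PV + PT,
  ∂QUV = UV − QV + QU.
The resulting 21×14 matrix has rank 13, and its Smith normal form has invariant factors (1,1,1,1,1,1,1,1,1,1,1,1,1).

Reading off H_k = ker ∂_k / im ∂_{k+1}:

  H_2: rank ker ∂_2 − rank ∂_3 = (14 − 13) − 0 = 1, and there is no ∂_3, so H_2 = Z.

(K is a triangulation of the torus T^2.)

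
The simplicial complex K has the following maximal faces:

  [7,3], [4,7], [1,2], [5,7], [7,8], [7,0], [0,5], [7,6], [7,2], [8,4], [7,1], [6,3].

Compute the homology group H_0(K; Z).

H_0 ≅ Z.

K has 9 vertices, 12 edges.
rank ∂_0 = 0, rank ∂_1 = 8 ⇒ b_0 = 9 − 0 − 8 = 1; all invariant factors of ∂_1 are 1 so no torsion. So H_0 ≅ Z.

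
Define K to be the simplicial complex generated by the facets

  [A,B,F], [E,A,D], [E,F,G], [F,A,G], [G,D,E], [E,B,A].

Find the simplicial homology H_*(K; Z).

H_0 = Z,  H_1 = Z,  H_2 = 0.

Order the vertices as A < B < D < E < F < G. Listing each simplex with vertices in this order, K has dimension 2 with simplices:

  0-simplices (6): A, B, D, E, F, G
  1-simplices (12): AB, AD, AE, AF, AG, BE, BF, DE, DG, EF, EG, FG
  2-simplices (6): ABE, ABF, ADE, AFG, DEG, EFG

giving chain groups C_0 ≅ Z^6, C_1 ≅ Z^12, C_2 ≅ Z^6.

Boundary ∂_1: C_1 → C_0 sends each edge [p,q] (with p < q) to q − p. For instance
  ∂EF = F − E.
The resulting 6×12 matrix has rank 5, and its Smith normal form has invariant factors (1,1,1,1,1).

Boundary ∂_2: C_2 → C_1 sends each 2-simplex [p,q,r] to [q,r] − [p,r] + [p,q]. For instance
  ∂EFG = FG − EG + EF,
  ∂ADE = DE − AE + AD.
This gives a 12×6 integer matrix of rank 6; reducing to Smith normal form yields diagonal entries (1,1,1,1,1,1).

Computing H_k = (kernel of ∂_k) / (image of ∂_{k+1}):

  H_0: rank C_0 − rank ∂_1 = 6 − 5 = 1, and the invariant factors of ∂_1 are all 1, so H_0 = Z.
  H_1: rank ker ∂_1 − rank ∂_2 = (12 − 5) − 6 = 1, and the invariant factors of ∂_2 are all 1, so H_1 = Z.
  H_2: rank ker ∂_2 − rank ∂_3 = (6 − 6) − 0 = 0, and there is no ∂_3, so H_2 = 0.

(K is a triangulation of the cylinder S^1 x I.)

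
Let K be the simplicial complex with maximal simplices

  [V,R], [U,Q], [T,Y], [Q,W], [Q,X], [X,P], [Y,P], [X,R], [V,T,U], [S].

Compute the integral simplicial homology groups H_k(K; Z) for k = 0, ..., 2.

Fix the vertex order P < Q < R < S < T < U < V < W < X < Y and write every simplex with vertices in increasing order. Then dim K = 2 and the simplices of K are:

  0-simplices (10): P, Q, R, S, T, U, V, W, X, Y
  1-simplices (11): PX, PY, QU, QW, QX, RV, RX, TU, TV, TY, UV
  2-simplices (1): TUV

giving chain groups C_0 ≅ Z^10, C_1 ≅ Z^11, C_2 ≅ Z^1.

Boundary ∂_1: C_1 → C_0 sends each edge [p,q] (with p < q) to q − p. For instance
  ∂PY = Y − P.
As a 10×11 matrix over Z this has rank 8, with invariant factors (1,1,1,1,1,1,1,1).

The boundary map ∂_2: C_2 → C_1 acts by ∂[p,q,r] = [q,r] − [p,r] + [p,q]. For instance
  ∂TUV = UV − TV + TU.
The resulting 11×1 matrix has rank 1, and its Smith normal form has invariant factors (1).

Reading off H_k = ker ∂_k / im ∂_{k+1}:

  H_0: rank C_0 − rank ∂_1 = 10 − 8 = 2, and the invariant factors of ∂_1 are all 1, so H_0 ≅ Z^2.
  H_1: rank ker ∂_1 − rank ∂_2 = (11 − 8) − 1 = 2, and the invariant factors of ∂_2 are all 1, so H_1 ≅ Z^2.
  H_2: rank ker ∂_2 − rank ∂_3 = (1 − 1) − 0 = 0, and there is no ∂_3, so H_2 ≅ 0.

H_0 = Z^2,  H_1 = Z^2,  H_2 = 0.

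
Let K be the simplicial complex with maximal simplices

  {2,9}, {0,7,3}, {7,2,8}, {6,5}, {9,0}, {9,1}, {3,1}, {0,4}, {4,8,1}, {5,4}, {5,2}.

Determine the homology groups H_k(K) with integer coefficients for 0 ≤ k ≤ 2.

Fix the vertex order 0 < 1 < 2 < 3 < 4 < 5 < 6 < 7 < 8 < 9 and write every simplex with vertices in increasing order. Then dim K = 2 and the simplices of K are:

  0-simplices (10): [0], [1], [2], [3], [4], [5], [6], [7], [8], [9]
  1-simplices (17): [0,3], [0,4], [0,7], [0,9], [1,3], [1,4], [1,8], [1,9], [2,5], [2,7], [2,8], [2,9], [3,7], [4,5], [4,8], [5,6], [7,8]
  2-simplices (3): [0,3,7], [1,4,8], [2,7,8]

Hence C_0 ≅ Z^10, C_1 ≅ Z^17, C_2 ≅ Z^3.

∂_1: C_1 → C_0 is given by ∂[p,q] = [q] − [p].
The resulting 10×17 matrix has rank 9, and its Smith normal form has invariant factors (1,1,1,1,1,1,1,1,1).

∂_2: C_2 → C_1 sends each 2-simplex [p,q,r] to [q,r] − [p,r] + [p,q]. For instance
  ∂[0,3,7] = [3,7] − [0,7] + [0,3],
  ∂[1,4,8] = [4,8] − [1,8] + [1,4].
The 17×3 boundary matrix has rank 3 and Smith normal form diag(1,1,1).

Reading off H_k = ker ∂_k / im ∂_{k+1}:

  H_0: rank C_0 − rank ∂_1 = 10 − 9 = 1, and the invariant factors of ∂_1 are all 1, so H_0 ≅ Z.
  H_1: rank ker ∂_1 − rank ∂_2 = (17 − 9) − 3 = 5, and the invariant factors of ∂_2 are all 1, so H_1 ≅ Z^5.
  H_2: rank ker ∂_2 − rank ∂_3 = (3 − 3) − 0 = 0, and there is no ∂_3, so H_2 ≅ 0.

H_0 = Z,  H_1 = Z^5,  H_2 = 0.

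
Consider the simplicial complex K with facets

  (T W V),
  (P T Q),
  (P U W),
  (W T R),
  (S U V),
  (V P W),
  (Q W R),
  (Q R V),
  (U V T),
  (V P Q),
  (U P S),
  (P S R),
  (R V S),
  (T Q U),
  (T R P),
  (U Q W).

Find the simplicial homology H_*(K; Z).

H_0 = Z,  H_1 = Z^2,  H_2 = Z.

K has 8 vertices, 24 edges, 16 triangles.
rank ∂_0 = 0, rank ∂_1 = 7 ⇒ b_0 = 8 − 0 − 7 = 1; all invariant factors of ∂_1 are 1 so no torsion. So H_0 ≅ Z.
rank ∂_1 = 7, rank ∂_2 = 15 ⇒ b_1 = 24 − 7 − 15 = 2; all invariant factors of ∂_2 are 1 so no torsion. So H_1 ≅ Z^2.
rank ∂_2 = 15, rank ∂_3 = 0 ⇒ b_2 = 16 − 15 − 0 = 1. So H_2 ≅ Z.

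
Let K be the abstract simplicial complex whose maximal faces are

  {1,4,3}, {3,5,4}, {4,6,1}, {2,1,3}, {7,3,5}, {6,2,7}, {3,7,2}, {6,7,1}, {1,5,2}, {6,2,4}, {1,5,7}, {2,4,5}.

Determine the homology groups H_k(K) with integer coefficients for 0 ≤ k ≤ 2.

H_0 ≅ Z,  H_1 ≅ Z/2Z,  H_2 = 0.

We work with the vertex ordering 1 < 2 < 3 < 4 < 5 < 6 < 7. The simplices of K, each written with vertices in increasing order, are:

  0-simplices (7): [1], [2], [3], [4], [5], [6], [7]
  1-simplices (18): [1,2], [1,3], [1,4], [1,5], [1,6], [1,7], [2,3], [2,4], [2,5], [2,6], [2,7], [3,4], [3,5], [3,7], [4,5], [4,6], [5,7], [6,7]
  2-simplices (12): [1,2,3], [1,2,5], [1,3,4], [1,4,6], [1,5,7], [1,6,7], [2,3,7], [2,4,5], [2,4,6], [2,6,7], [3,4,5], [3,5,7]

Hence C_0 ≅ Z^7, C_1 ≅ Z^18, C_2 ≅ Z^12.

∂_1: C_1 → C_0 is given by ∂[p,q] = [q] − [p]. For instance
  ∂[2,4] = [4] − [2].
The resulting 7×18 matrix has rank 6, and its Smith normal form has invariant factors (1,1,1,1,1,1).

The boundary map ∂_2: C_2 → C_1 maps a triangle to the signed sum of its edges. For instance
  ∂[1,4,6] = [4,6] − [1,6] + [1,4],
  ∂[3,5,7] = [5,7] − [3,7] + [3,5].
The 18×12 boundary matrix has rank 12 and Smith normal form diag(1,1,1,1,1,1,1,1,1,1,1,2).

Computing H_k = (kernel of ∂_k) / (image of ∂_{k+1}):

  H_0: rank C_0 − rank ∂_1 = 7 − 6 = 1, and the invariant factors of ∂_1 are all 1, so H_0 = Z.
  H_1: rank ker ∂_1 − rank ∂_2 = (18 − 6) − 12 = 0, and ∂_2 has invariant factor 2 > 1, so H_1 = Z/2Z.
  H_2: rank ker ∂_2 − rank ∂_3 = (12 − 12) − 0 = 0, and there is no ∂_3, so H_2 = 0.

As a check, the Euler characteristic is 7 − 18 + 12 = 1, which agrees with 1 − 0 + 0 = 1.
(K is a triangulation of the real projective plane RP^2.)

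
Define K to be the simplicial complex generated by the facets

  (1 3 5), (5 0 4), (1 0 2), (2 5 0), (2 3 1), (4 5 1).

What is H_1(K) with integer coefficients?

Fix the vertex order 0 < 1 < 2 < 3 < 4 < 5 and write every simplex with vertices in increasing order. Then dim K = 2 and the simplices of K are:

  0-simplices (6): [0], [1], [2], [3], [4], [5]
  1-simplices (12): [0,1], [0,2], [0,4], [0,5], [1,2], [1,3], [1,4], [1,5], [2,3], [2,5], [3,5], [4,5]
  2-simplices (6): [0,1,2], [0,2,5], [0,4,5], [1,2,3], [1,3,5], [1,4,5]

so the chain groups are C_0 ≅ Z^6, C_1 ≅ Z^12, C_2 ≅ Z^6.

The boundary map ∂_1: C_1 → C_0 sends each edge [p,q] (with p < q) to q − p. For instance
  ∂[0,5] = [5] − [0].
This gives a 6×12 integer matrix of rank 5; reducing to Smith normal form yields diagonal entries (1,1,1,1,1).

∂_2: C_2 → C_1 maps a triangle to the signed sum of its edges. For instance
  ∂[0,4,5] = [4,5] − [0,5] + [0,4],
  ∂[1,3,5] = [3,5] − [1,5] + [1,3].
The 12×6 boundary matrix has rank 6 and Smith normal form diag(1,1,1,1,1,1).

Now H_k = ker ∂_k / im ∂_{k+1}, so:

  H_1: rank ker ∂_1 − rank ∂_2 = (12 − 5) − 6 = 1, and the invariant factors of ∂_2 are all 1, so H_1 = Z.

(K is a triangulation of the cylinder S^1 x I.)

H_1 = Z.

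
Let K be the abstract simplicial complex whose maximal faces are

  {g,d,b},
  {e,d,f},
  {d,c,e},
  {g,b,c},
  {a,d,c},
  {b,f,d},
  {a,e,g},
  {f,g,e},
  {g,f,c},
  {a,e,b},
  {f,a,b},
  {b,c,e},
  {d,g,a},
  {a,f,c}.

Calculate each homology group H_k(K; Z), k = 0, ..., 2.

Fix the vertex order a < b < c < d < e < f < g and write every simplex with vertices in increasing order. Then dim K = 2 and the simplices of K are:

  0-simplices (7): a, b, c, d, e, f, g
  1-simplices (21): ab, ac, ad, ae, af, ag, bc, bd, be, bf, bg, cd, ce, cf, cg, de, df, dg, ef, eg, fg
  2-simplices (14): abe, abf, acd, acf, adg, aeg, bce, bcg, bdf, bdg, cde, cfg, def, efg

giving chain groups C_0 ≅ Z^7, C_1 ≅ Z^21, C_2 ≅ Z^14.

Boundary ∂_1: C_1 → C_0 maps an edge to its endpoints' difference, ∂[p,q] = q − p. For instance
  ∂dg = g − d.
The resulting 7×21 matrix has rank 6, and its Smith normal form has invariant factors (1,1,1,1,1,1).

The boundary map ∂_2: C_2 → C_1 maps a triangle to the signed sum of its edges. For instance
  ∂bdf = df − bf + bd,
  ∂cfg = fg − cg + cf.
The 21×14 boundary matrix has rank 13 and Smith normal form diag(1,1,1,1,1,1,1,1,1,1,1,1,1).

Computing H_k = (kernel of ∂_k) / (image of ∂_{k+1}):

  H_0: rank C_0 − rank ∂_1 = 7 − 6 = 1, and the invariant factors of ∂_1 are all 1, so H_0 = Z.
  H_1: rank ker ∂_1 − rank ∂_2 = (21 − 6) − 13 = 2, and the invariant factors of ∂_2 are all 1, so H_1 = Z^2.
  H_2: rank ker ∂_2 − rank ∂_3 = (14 − 13) − 0 = 1, and there is no ∂_3, so H_2 = Z.

As a check, the Euler characteristic is 7 − 21 + 14 = 0, which agrees with 1 − 2 + 1 = 0.
(K is a triangulation of the torus T^2.)

H_0 = Z,  H_1 = Z^2,  H_2 = Z.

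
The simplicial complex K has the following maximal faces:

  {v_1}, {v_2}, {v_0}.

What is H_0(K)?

H_0 = Z^3.

Order the vertices as v_0 < v_1 < v_2. Listing each simplex with vertices in this order, K has dimension 0 with simplices:

  0-simplices (3): [v_0], [v_1], [v_2]

so the chain groups are C_0 ≅ Z^3.

Computing H_k = (kernel of ∂_k) / (image of ∂_{k+1}):

  H_0: rank C_0 − rank ∂_1 = 3 − 0 = 3, and there is no ∂_1, so H_0 = Z^3.

(K is a triangulation of a set of 3 points.)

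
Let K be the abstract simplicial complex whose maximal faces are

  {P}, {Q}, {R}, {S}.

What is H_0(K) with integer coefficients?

H_0 ≅ Z^4.

Fix the vertex order P < Q < R < S and write every simplex with vertices in increasing order. Then dim K = 0 and the simplices of K are:

  0-simplices (4): P, Q, R, S

Hence C_0 ≅ Z^4.

Computing H_k = (kernel of ∂_k) / (image of ∂_{k+1}):

  H_0: rank C_0 − rank ∂_1 = 4 − 0 = 4, and there is no ∂_1, so H_0 ≅ Z^4.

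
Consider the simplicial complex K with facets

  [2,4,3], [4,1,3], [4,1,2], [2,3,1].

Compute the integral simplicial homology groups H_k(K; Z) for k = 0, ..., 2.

K has 4 vertices, 6 edges, 4 triangles.
rank ∂_0 = 0, rank ∂_1 = 3 ⇒ b_0 = 4 − 0 − 3 = 1; all invariant factors of ∂_1 are 1 so no torsion. So H_0 = Z.
rank ∂_1 = 3, rank ∂_2 = 3 ⇒ b_1 = 6 − 3 − 3 = 0; all invariant factors of ∂_2 are 1 so no torsion. So H_1 = 0.
rank ∂_2 = 3, rank ∂_3 = 0 ⇒ b_2 = 4 − 3 − 0 = 1. So H_2 = Z.

H_0 = Z,  H_1 = 0,  H_2 = Z.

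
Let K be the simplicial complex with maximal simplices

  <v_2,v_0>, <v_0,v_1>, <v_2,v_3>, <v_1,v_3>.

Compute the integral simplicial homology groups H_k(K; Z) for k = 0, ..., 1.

Fix the vertex order v_0 < v_1 < v_2 < v_3 and write every simplex with vertices in increasing order. Then dim K = 1 and the simplices of K are:

  0-simplices (4): [v_0], [v_1], [v_2], [v_3]
  1-simplices (4): [v_0,v_1], [v_0,v_2], [v_1,v_3], [v_2,v_3]

giving chain groups C_0 ≅ Z^4, C_1 ≅ Z^4.

∂_1: C_1 → C_0 maps an edge to its endpoints' difference, ∂[p,q] = q − p.
This gives a 4×4 integer matrix of rank 3; reducing to Smith normal form yields diagonal entries (1,1,1).

Computing H_k = (kernel of ∂_k) / (image of ∂_{k+1}):

  H_0: rank C_0 − rank ∂_1 = 4 − 3 = 1, and the invariant factors of ∂_1 are all 1, so H_0 ≅ Z.
  H_1: rank ker ∂_1 − rank ∂_2 = (4 − 3) − 0 = 1, and there is no ∂_2, so H_1 ≅ Z.

H_0 ≅ Z,  H_1 ≅ Z.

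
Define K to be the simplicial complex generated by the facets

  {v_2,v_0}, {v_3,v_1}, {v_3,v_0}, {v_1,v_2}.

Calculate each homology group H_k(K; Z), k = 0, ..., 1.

H_0 = Z,  H_1 = Z.

Order the vertices as v_0 < v_1 < v_2 < v_3. Listing each simplex with vertices in this order, K has dimension 1 with simplices:

  0-simplices (4): [v_0], [v_1], [v_2], [v_3]
  1-simplices (4): [v_0,v_2], [v_0,v_3], [v_1,v_2], [v_1,v_3]

so the chain groups are C_0 ≅ Z^4, C_1 ≅ Z^4.

∂_1: C_1 → C_0 sends each edge [p,q] (with p < q) to q − p.
The resulting 4×4 matrix has rank 3, and its Smith normal form has invariant factors (1,1,1).

Computing H_k = (kernel of ∂_k) / (image of ∂_{k+1}):

  H_0: rank C_0 − rank ∂_1 = 4 − 3 = 1, and the invariant factors of ∂_1 are all 1, so H_0 = Z.
  H_1: rank ker ∂_1 − rank ∂_2 = (4 − 3) − 0 = 1, and there is no ∂_2, so H_1 = Z.

As a check, the Euler characteristic is 4 − 4 = 0, which agrees with 1 − 1 = 0.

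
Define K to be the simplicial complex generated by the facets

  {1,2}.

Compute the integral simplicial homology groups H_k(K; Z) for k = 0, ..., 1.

Order the vertices as 1 < 2. Listing each simplex with vertices in this order, K has dimension 1 with simplices:

  0-simplices (2): [1], [2]
  1-simplices (1): [1,2]

Hence C_0 ≅ Z^2, C_1 ≅ Z^1.

The boundary map ∂_1: C_1 → C_0 sends each edge [p,q] (with p < q) to q − p. For instance
  ∂[1,2] = [2] − [1].
This gives a 2×1 integer matrix of rank 1; reducing to Smith normal form yields diagonal entries (1).

Now H_k = ker ∂_k / im ∂_{k+1}, so:

  H_0: rank C_0 − rank ∂_1 = 2 − 1 = 1, and the invariant factors of ∂_1 are all 1, so H_0 = Z.
  H_1: rank ker ∂_1 − rank ∂_2 = (1 − 1) − 0 = 0, and there is no ∂_2, so H_1 = 0.

As a check, the Euler characteristic is 2 − 1 = 1, which agrees with 1 − 0 = 1.
(K is a triangulation of the 1-simplex.)

H_0 ≅ Z,  H_1 = 0.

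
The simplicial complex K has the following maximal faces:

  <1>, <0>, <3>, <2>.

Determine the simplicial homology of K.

We work with the vertex ordering 0 < 1 < 2 < 3. The simplices of K, each written with vertices in increasing order, are:

  0-simplices (4): [0], [1], [2], [3]

Hence C_0 ≅ Z^4.

Reading off H_k = ker ∂_k / im ∂_{k+1}:

  H_0: rank C_0 − rank ∂_1 = 4 − 0 = 4, and there is no ∂_1, so H_0 ≅ Z^4.

H_0 ≅ Z^4.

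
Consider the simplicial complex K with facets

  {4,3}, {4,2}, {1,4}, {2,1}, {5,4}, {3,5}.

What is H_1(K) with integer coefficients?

H_1 ≅ Z^2.

K has 5 vertices, 6 edges.
rank ∂_1 = 4, rank ∂_2 = 0 ⇒ b_1 = 6 − 4 − 0 = 2. So H_1 = Z^2.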